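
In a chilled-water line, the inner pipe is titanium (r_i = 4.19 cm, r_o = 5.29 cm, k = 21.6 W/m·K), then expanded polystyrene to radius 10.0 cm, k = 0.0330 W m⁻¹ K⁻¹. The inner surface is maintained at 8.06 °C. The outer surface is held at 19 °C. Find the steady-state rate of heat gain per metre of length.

Treat each layer as a resistance in series:
  R'_titanium = ln(0.0529/0.0419)/(2πk) = 0.2331/(2π·21.6) = 0.001718 m·K/W
  R'_expanded polystyrene = ln(0.100/0.0529)/(2πk) = 0.6368/(2π·0.0330) = 3.071 m·K/W
ΣR = 0.001718 + 3.071 = 3.073 m·K/W
Q' = ΔT/ΣR = (8.06 °C − 19 °C)/3.073 = -3.56 W/m
(Negative Q' ⇒ heat flows inward; heat gain = 3.56 W/m.)

Q' = 3.56 W/m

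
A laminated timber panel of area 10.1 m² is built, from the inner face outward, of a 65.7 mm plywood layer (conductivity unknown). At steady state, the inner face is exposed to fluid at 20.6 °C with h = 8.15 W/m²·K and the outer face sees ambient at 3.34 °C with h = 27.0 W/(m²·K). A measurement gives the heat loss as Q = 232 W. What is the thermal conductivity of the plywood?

k = 0.111 W/m·K

ΣR = ΔT/Q = |20.6 − 3.34|/232 = 0.07440 K/W
Known resistances:
  R_conv,in = 1/(hA) = 1/(8.15·10.1) = 0.01215 K/W
  R_conv,out = 1/(hA) = 1/(27.0·10.1) = 0.003667 K/W
R_plywood = ΣR − ΣR_known = 0.07440 − 0.01582 = 0.05858 K/W
L/(kA) = 0.05858 ⇒ k = 0.0657/(0.05858·10.1) = 0.111 W/m·K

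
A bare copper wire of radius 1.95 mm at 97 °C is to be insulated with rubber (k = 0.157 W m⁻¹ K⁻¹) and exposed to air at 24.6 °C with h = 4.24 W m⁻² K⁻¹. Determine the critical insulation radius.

For a cylinder, r_cr = k_ins/h = 0.157/4.24 = 0.0370 m = 3.70 cm

r_cr = 3.70 cm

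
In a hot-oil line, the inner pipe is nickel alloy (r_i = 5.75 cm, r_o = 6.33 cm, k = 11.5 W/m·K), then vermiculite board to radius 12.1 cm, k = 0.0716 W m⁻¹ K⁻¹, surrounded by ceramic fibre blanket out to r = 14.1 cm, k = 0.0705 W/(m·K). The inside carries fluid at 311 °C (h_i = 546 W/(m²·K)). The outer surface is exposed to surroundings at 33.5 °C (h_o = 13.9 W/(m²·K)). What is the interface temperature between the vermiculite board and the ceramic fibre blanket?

Treat each layer as a resistance in series:
  R'_conv,in = 1/(2πr h) = 1/(2π·0.0575·546) = 0.005069 m·K/W
  R'_nickel alloy = ln(0.0633/0.0575)/(2πk) = 0.09610/(2π·11.5) = 0.001330 m·K/W
  R'_vermiculite board = ln(0.121/0.0633)/(2πk) = 0.6479/(2π·0.0716) = 1.440 m·K/W
  R'_ceramic fibre blanket = ln(0.141/0.121)/(2πk) = 0.1530/(2π·0.0705) = 0.3453 m·K/W
  R'_conv,out = 1/(2πr h) = 1/(2π·0.141·13.9) = 0.08121 m·K/W
ΣR = 0.005069 + 0.001330 + 1.440 + 0.3453 + 0.08121 = 1.873 m·K/W
Q' = ΔT/ΣR = (311 °C − 33.5 °C)/1.873 = 148.2 W/m
From the inner boundary to the vermiculite board/ceramic fibre blanket interface, ΣR_partial = 1.446 m·K/W.
T_interface = T_in − Q'·ΣR_partial = 311 °C − (148.2)(1.446) = 96.7 °C

T = 96.7 °C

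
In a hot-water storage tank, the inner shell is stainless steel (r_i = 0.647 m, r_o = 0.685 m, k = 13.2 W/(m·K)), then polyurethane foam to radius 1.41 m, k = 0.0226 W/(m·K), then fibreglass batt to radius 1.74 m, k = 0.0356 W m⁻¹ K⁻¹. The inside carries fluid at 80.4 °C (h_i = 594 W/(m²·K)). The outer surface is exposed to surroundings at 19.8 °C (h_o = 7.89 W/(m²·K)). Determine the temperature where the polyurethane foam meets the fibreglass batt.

Resistance network (inner→outer):
  R_conv,in = 1/(4πr²h) = 1/(4π·0.647²·594) = 3.200×10^-4 K/W
  R_stainless steel = (1/0.647 − 1/0.685)/(4πk) = 0.08574/(4π·13.2) = 5.169×10^-4 K/W
  R_polyurethane foam = (1/0.685 − 1/1.41)/(4πk) = 0.7506/(4π·0.0226) = 2.643 K/W
  R_fibreglass batt = (1/1.41 − 1/1.74)/(4πk) = 0.1345/(4π·0.0356) = 0.3007 K/W
  R_conv,out = 1/(4πr²h) = 1/(4π·1.74²·7.89) = 0.003331 K/W
ΣR = 3.200×10^-4 + 5.169×10^-4 + 2.643 + 0.3007 + 0.003331 = 2.948 K/W
Q = ΔT/ΣR = (80.4 °C − 19.8 °C)/2.948 = 20.56 W
From the inner boundary to the polyurethane foam/fibreglass batt interface, ΣR_partial = 2.644 K/W.
T_interface = T_in − Q·ΣR_partial = 80.4 °C − (20.56)(2.644) = 26.0 °C

T = 26.0 °C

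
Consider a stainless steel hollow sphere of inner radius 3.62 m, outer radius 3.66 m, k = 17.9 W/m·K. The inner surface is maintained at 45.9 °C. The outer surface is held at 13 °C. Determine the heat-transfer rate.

Q = 4πk·ΔT/(1/r₁ − 1/r₂) = 4π × 17.9 × 32.9 / (1/3.62 − 1/3.66) = 2.45×10^6 W

Q = 2450 kW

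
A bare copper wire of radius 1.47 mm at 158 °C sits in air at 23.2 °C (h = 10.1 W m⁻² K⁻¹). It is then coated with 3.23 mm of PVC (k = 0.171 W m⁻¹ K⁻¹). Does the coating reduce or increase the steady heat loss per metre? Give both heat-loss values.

increases: 12.6 → 30.4 W/m

Critical radius for a cylinder: r_cr = k/h = 0.0169 m = 1.69 cm.
Outer radius after coating: r₂ = 0.00147 + 0.00323 = 0.00470 m.
Since r₁ < r_cr and r₂ ≤ r_cr, the coating moves toward the maximum at r_cr — heat loss rises.
Bare: R = 1/(2πr₁h) = 10.72 m·K/W; Q = 134.8/10.72 = 12.6 W/m.
Coated: R = R_cond + R_conv = 4.435 m·K/W; Q = 134.8/4.435 = 30.4 W/m.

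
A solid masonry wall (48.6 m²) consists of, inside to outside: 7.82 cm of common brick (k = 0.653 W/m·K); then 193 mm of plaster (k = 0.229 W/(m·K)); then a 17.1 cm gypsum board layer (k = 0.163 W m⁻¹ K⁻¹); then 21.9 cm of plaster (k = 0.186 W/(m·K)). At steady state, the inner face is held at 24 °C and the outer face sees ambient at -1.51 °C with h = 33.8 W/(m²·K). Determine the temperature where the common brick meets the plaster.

T = 23.1 °C

Treat each layer as a resistance in series:
  R_common brick = L/(kA) = 0.0782/(0.653·48.6) = 0.002464 K/W
  R_plaster = L/(kA) = 0.193/(0.229·48.6) = 0.01734 K/W
  R_gypsum board = L/(kA) = 0.171/(0.163·48.6) = 0.02159 K/W
  R_plaster = L/(kA) = 0.219/(0.186·48.6) = 0.02423 K/W
  R_conv,out = 1/(hA) = 1/(33.8·48.6) = 6.088×10^-4 K/W
ΣR = 0.002464 + 0.01734 + 0.02159 + 0.02423 + 6.088×10^-4 = 0.06623 K/W
Q = ΔT/ΣR = (24 °C − -1.51 °C)/0.06623 = 385.2 W
From the inner boundary to the common brick/plaster interface, ΣR_partial = 0.002464 K/W.
T_interface = T_in − Q·ΣR_partial = 24 °C − (385.2)(0.002464) = 23.1 °C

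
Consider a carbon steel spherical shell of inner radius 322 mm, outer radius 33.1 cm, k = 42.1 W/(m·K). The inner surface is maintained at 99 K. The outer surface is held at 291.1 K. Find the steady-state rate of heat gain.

Q = 4πk·ΔT/(1/r₁ − 1/r₂) = 4π × 42.1 × 192.1 / (1/0.322 − 1/0.331) = 1.20×10^6 W

Q = 1200 kW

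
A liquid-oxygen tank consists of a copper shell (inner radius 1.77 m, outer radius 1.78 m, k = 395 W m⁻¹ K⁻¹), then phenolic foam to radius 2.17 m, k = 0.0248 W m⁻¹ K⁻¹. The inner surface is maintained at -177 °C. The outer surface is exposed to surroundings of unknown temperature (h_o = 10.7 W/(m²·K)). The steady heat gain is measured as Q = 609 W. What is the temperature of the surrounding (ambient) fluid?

Series resistances:
  R_copper = (1/1.77 − 1/1.78)/(4πk) = 0.003174/(4π·395) = 6.394×10^-7 K/W
  R_phenolic foam = (1/1.78 − 1/2.17)/(4πk) = 0.1010/(4π·0.0248) = 0.3240 K/W
  R_conv,out = 1/(4πr²h) = 1/(4π·2.17²·10.7) = 0.001579 K/W
ΣR = 0.3256 K/W
ΔT = Q·ΣR = 609 × 0.3256 = 198.3 K
Heat flows inward, so T_out = T_in + ΔT = -177 + 198.3 = 21.3 °C

T_out = 21.3 °C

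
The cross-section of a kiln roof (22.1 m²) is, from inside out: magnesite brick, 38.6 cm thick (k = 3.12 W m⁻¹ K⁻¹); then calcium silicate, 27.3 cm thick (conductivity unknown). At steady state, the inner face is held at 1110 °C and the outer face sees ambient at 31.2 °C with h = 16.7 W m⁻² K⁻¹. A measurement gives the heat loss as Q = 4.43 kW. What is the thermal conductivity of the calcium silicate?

ΣR = ΔT/Q = |1110 − 31.2|/4430 = 0.2435 K/W
Known resistances:
  R_magnesite brick = L/(kA) = 0.386/(3.12·22.1) = 0.005598 K/W
  R_conv,out = 1/(hA) = 1/(16.7·22.1) = 0.002710 K/W
R_calcium silicate = ΣR − ΣR_known = 0.2435 − 0.008308 = 0.2352 K/W
L/(kA) = 0.2352 ⇒ k = 0.273/(0.2352·22.1) = 0.0525 W/m·K

k = 0.0525 W/m·K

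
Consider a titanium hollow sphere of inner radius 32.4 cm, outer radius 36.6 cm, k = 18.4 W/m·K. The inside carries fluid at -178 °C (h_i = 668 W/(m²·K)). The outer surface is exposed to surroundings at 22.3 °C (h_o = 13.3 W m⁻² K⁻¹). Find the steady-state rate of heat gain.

Q = 4.23 kW

Series thermal resistances, inner to outer:
  R_conv,in = 1/(4πr²h) = 1/(4π·0.324²·668) = 0.001135 K/W
  R_titanium = (1/0.324 − 1/0.366)/(4πk) = 0.3542/(4π·18.4) = 0.001532 K/W
  R_conv,out = 1/(4πr²h) = 1/(4π·0.366²·13.3) = 0.04467 K/W
ΣR = 0.001135 + 0.001532 + 0.04467 = 0.04734 K/W
Q = ΔT/ΣR = (-178 °C − 22.3 °C)/0.04734 = -4230 W
(Negative Q ⇒ heat flows inward; heat gain = 4230 W.)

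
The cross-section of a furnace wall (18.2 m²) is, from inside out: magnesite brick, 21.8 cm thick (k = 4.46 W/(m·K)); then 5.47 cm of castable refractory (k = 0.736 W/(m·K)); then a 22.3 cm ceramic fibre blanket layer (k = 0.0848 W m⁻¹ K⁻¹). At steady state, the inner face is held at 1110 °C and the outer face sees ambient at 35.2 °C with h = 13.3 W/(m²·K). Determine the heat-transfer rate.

Q = 6920 W

Series thermal resistances, inner to outer:
  R_magnesite brick = L/(kA) = 0.218/(4.46·18.2) = 0.002686 K/W
  R_castable refractory = L/(kA) = 0.0547/(0.736·18.2) = 0.004084 K/W
  R_ceramic fibre blanket = L/(kA) = 0.223/(0.0848·18.2) = 0.1445 K/W
  R_conv,out = 1/(hA) = 1/(13.3·18.2) = 0.004131 K/W
ΣR = 0.002686 + 0.004084 + 0.1445 + 0.004131 = 0.1554 K/W
Q = ΔT/ΣR = (1110 °C − 35.2 °C)/0.1554 = 6920 W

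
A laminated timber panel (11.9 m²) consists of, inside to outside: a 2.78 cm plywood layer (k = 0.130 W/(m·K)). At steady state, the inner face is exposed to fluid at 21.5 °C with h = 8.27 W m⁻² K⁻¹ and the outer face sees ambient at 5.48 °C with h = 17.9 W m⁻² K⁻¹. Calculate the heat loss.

Q = 488 W

Resistance network (inner→outer):
  R_conv,in = 1/(hA) = 1/(8.27·11.9) = 0.01016 K/W
  R_plywood = L/(kA) = 0.0278/(0.130·11.9) = 0.01797 K/W
  R_conv,out = 1/(hA) = 1/(17.9·11.9) = 0.004695 K/W
ΣR = 0.01016 + 0.01797 + 0.004695 = 0.03283 K/W
Q = ΔT/ΣR = (21.5 °C − 5.48 °C)/0.03283 = 488 W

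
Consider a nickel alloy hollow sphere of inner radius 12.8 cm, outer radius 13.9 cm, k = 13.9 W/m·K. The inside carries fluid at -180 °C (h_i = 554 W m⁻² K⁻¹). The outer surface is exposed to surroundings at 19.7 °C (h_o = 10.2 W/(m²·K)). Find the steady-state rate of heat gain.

Series thermal resistances, inner to outer:
  R_conv,in = 1/(4πr²h) = 1/(4π·0.128²·554) = 0.008767 K/W
  R_nickel alloy = (1/0.128 − 1/0.139)/(4πk) = 0.6183/(4π·13.9) = 0.003540 K/W
  R_conv,out = 1/(4πr²h) = 1/(4π·0.139²·10.2) = 0.4038 K/W
ΣR = 0.008767 + 0.003540 + 0.4038 = 0.4161 K/W
Q = ΔT/ΣR = (-180 °C − 19.7 °C)/0.4161 = -480 W
(Negative Q ⇒ heat flows inward; heat gain = 480 W.)

Q = 480 W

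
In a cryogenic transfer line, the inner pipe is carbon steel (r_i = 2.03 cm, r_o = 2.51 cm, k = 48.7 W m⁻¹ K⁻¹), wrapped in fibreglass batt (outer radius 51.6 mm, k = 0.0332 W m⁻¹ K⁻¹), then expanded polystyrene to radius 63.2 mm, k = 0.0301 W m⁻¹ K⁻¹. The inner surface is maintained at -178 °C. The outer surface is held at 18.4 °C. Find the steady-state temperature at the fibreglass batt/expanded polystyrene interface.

Resistance network (inner→outer):
  R'_carbon steel = ln(0.0251/0.0203)/(2πk) = 0.2122/(2π·48.7) = 6.936×10^-4 m·K/W
  R'_fibreglass batt = ln(0.0516/0.0251)/(2πk) = 0.7207/(2π·0.0332) = 3.455 m·K/W
  R'_expanded polystyrene = ln(0.0632/0.0516)/(2πk) = 0.2028/(2π·0.0301) = 1.072 m·K/W
ΣR = 6.936×10^-4 + 3.455 + 1.072 = 4.528 m·K/W
Q' = ΔT/ΣR = (-178 °C − 18.4 °C)/4.528 = -43.37 W/m
From the inner boundary to the fibreglass batt/expanded polystyrene interface, ΣR_partial = 3.456 m·K/W.
T_interface = T_in − Q'·ΣR_partial = -178 °C − (-43.37)(3.456) = -28.1 °C

T = -28.1 °C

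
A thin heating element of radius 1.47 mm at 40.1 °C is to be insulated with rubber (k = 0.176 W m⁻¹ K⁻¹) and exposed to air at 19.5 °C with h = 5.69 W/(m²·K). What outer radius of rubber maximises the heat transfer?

r_cr = 3.09 cm

For a cylinder, r_cr = k_ins/h = 0.176/5.69 = 0.0309 m = 3.09 cm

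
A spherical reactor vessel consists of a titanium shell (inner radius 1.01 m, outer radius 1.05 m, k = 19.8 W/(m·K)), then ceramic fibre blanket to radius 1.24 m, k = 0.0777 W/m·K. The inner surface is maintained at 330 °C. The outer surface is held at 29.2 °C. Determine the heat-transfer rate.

Q = 2010 W

Series thermal resistances, inner to outer:
  R_titanium = (1/1.01 − 1/1.05)/(4πk) = 0.03772/(4π·19.8) = 1.516×10^-4 K/W
  R_ceramic fibre blanket = (1/1.05 − 1/1.24)/(4πk) = 0.1459/(4π·0.0777) = 0.1495 K/W
ΣR = 1.516×10^-4 + 0.1495 = 0.1497 K/W
Q = ΔT/ΣR = (330 °C − 29.2 °C)/0.1497 = 2010 W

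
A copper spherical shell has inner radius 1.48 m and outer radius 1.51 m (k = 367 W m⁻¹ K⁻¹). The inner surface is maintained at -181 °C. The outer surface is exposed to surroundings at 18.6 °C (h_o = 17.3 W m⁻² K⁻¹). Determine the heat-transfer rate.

Q = 98800 W

Resistance network (inner→outer):
  R_copper = (1/1.48 − 1/1.51)/(4πk) = 0.01342/(4π·367) = 2.911×10^-6 K/W
  R_conv,out = 1/(4πr²h) = 1/(4π·1.51²·17.3) = 0.002017 K/W
ΣR = 2.911×10^-6 + 0.002017 = 0.002020 K/W
Q = ΔT/ΣR = (-181 °C − 18.6 °C)/0.002020 = -98800 W
(Negative Q ⇒ heat flows inward; heat gain = 98800 W.)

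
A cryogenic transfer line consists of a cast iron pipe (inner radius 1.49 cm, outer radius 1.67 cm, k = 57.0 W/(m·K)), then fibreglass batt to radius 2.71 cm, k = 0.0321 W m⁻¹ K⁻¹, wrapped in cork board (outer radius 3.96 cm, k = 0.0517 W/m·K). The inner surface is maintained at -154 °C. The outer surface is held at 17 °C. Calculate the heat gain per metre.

Q' = 47.9 W/m

Resistance network (inner→outer):
  R'_cast iron = ln(0.0167/0.0149)/(2πk) = 0.1140/(2π·57.0) = 3.184×10^-4 m·K/W
  R'_fibreglass batt = ln(0.0271/0.0167)/(2πk) = 0.4841/(2π·0.0321) = 2.400 m·K/W
  R'_cork board = ln(0.0396/0.0271)/(2πk) = 0.3793/(2π·0.0517) = 1.168 m·K/W
ΣR = 3.184×10^-4 + 2.400 + 1.168 = 3.568 m·K/W
Q' = ΔT/ΣR = (-154 °C − 17 °C)/3.568 = -47.9 W/m
(Negative Q' ⇒ heat flows inward; heat gain = 47.9 W/m.)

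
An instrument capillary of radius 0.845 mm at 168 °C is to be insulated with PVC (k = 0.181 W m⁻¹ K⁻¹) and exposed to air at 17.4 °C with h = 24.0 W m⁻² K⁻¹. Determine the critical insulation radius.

r_cr = 0.754 cm

For a cylinder, r_cr = k_ins/h = 0.181/24.0 = 0.00754 m = 0.754 cm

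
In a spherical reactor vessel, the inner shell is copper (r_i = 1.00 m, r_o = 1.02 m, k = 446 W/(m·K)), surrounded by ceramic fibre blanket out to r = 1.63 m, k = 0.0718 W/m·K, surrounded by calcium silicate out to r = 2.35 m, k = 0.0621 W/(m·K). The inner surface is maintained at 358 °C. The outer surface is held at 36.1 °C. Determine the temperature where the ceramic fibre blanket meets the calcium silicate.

T = 156 °C

Treat each layer as a resistance in series:
  R_copper = (1/1.00 − 1/1.02)/(4πk) = 0.01961/(4π·446) = 3.499×10^-6 K/W
  R_ceramic fibre blanket = (1/1.02 − 1/1.63)/(4πk) = 0.3669/(4π·0.0718) = 0.4066 K/W
  R_calcium silicate = (1/1.63 − 1/2.35)/(4πk) = 0.1880/(4π·0.0621) = 0.2409 K/W
ΣR = 3.499×10^-6 + 0.4066 + 0.2409 = 0.6475 K/W
Q = ΔT/ΣR = (358 °C − 36.1 °C)/0.6475 = 497.1 W
From the inner boundary to the ceramic fibre blanket/calcium silicate interface, ΣR_partial = 0.4066 K/W.
T_interface = T_in − Q·ΣR_partial = 358 °C − (497.1)(0.4066) = 156 °C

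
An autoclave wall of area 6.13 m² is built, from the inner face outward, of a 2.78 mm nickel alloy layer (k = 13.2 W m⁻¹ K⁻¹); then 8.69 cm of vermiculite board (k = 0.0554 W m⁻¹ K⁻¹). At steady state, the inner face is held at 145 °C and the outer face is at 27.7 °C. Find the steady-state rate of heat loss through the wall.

Series thermal resistances, inner to outer:
  R_nickel alloy = L/(kA) = 0.00278/(13.2·6.13) = 3.436×10^-5 K/W
  R_vermiculite board = L/(kA) = 0.0869/(0.0554·6.13) = 0.2559 K/W
ΣR = 3.436×10^-5 + 0.2559 = 0.2559 K/W
Q = ΔT/ΣR = (145 °C − 27.7 °C)/0.2559 = 458 W

Q = 458 W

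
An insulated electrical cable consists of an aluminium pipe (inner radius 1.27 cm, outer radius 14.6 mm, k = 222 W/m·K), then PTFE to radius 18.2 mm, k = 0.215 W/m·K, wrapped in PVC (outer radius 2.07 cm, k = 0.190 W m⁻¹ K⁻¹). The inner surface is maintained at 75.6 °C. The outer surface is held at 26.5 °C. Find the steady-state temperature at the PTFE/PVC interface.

Resistance network (inner→outer):
  R'_aluminium = ln(0.0146/0.0127)/(2πk) = 0.1394/(2π·222) = 9.995×10^-5 m·K/W
  R'_PTFE = ln(0.0182/0.0146)/(2πk) = 0.2204/(2π·0.215) = 0.1632 m·K/W
  R'_PVC = ln(0.0207/0.0182)/(2πk) = 0.1287/(2π·0.190) = 0.1078 m·K/W
ΣR = 9.995×10^-5 + 0.1632 + 0.1078 = 0.2711 m·K/W
Q' = ΔT/ΣR = (75.6 °C − 26.5 °C)/0.2711 = 181.1 W/m
From the inner boundary to the PTFE/PVC interface, ΣR_partial = 0.1633 m·K/W.
T_interface = T_in − Q'·ΣR_partial = 75.6 °C − (181.1)(0.1633) = 46.0 °C

T = 46.0 °C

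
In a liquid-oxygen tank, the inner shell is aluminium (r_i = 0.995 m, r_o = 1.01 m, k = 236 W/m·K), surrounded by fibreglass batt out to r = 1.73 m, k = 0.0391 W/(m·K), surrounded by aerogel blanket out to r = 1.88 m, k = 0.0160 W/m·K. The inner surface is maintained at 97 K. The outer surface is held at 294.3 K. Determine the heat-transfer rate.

Treat each layer as a resistance in series:
  R_aluminium = (1/0.995 − 1/1.01)/(4πk) = 0.01493/(4π·236) = 5.033×10^-6 K/W
  R_fibreglass batt = (1/1.01 − 1/1.73)/(4πk) = 0.4121/(4π·0.0391) = 0.8386 K/W
  R_aerogel blanket = (1/1.73 − 1/1.88)/(4πk) = 0.04612/(4π·0.0160) = 0.2294 K/W
ΣR = 5.033×10^-6 + 0.8386 + 0.2294 = 1.068 K/W
Q = ΔT/ΣR = (97 K − 294.3 K)/1.068 = -185 W
(Negative Q ⇒ heat flows inward; heat gain = 185 W.)

Q = 185 W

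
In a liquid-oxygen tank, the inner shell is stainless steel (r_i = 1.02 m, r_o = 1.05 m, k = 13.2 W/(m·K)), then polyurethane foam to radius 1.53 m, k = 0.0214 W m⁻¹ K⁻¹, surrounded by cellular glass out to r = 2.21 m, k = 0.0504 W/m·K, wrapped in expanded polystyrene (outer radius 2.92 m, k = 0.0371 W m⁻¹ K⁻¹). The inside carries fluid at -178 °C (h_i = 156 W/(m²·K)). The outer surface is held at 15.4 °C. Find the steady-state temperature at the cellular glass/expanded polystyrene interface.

T = -12.0 °C

Series thermal resistances, inner to outer:
  R_conv,in = 1/(4πr²h) = 1/(4π·1.02²·156) = 4.903×10^-4 K/W
  R_stainless steel = (1/1.02 − 1/1.05)/(4πk) = 0.02801/(4π·13.2) = 1.689×10^-4 K/W
  R_polyurethane foam = (1/1.05 − 1/1.53)/(4πk) = 0.2988/(4π·0.0214) = 1.111 K/W
  R_cellular glass = (1/1.53 − 1/2.21)/(4πk) = 0.2011/(4π·0.0504) = 0.3175 K/W
  R_expanded polystyrene = (1/2.21 − 1/2.92)/(4πk) = 0.1100/(4π·0.0371) = 0.2360 K/W
ΣR = 4.903×10^-4 + 1.689×10^-4 + 1.111 + 0.3175 + 0.2360 = 1.665 K/W
Q = ΔT/ΣR = (-178 °C − 15.4 °C)/1.665 = -116.2 W
From the inner boundary to the cellular glass/expanded polystyrene interface, ΣR_partial = 1.429 K/W.
T_interface = T_in − Q·ΣR_partial = -178 °C − (-116.2)(1.429) = -12.0 °C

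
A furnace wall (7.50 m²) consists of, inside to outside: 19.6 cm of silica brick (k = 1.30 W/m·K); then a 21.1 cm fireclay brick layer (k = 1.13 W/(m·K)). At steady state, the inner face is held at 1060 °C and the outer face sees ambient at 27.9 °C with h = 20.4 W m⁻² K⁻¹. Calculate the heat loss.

Q = 20000 W

Series thermal resistances, inner to outer:
  R_silica brick = L/(kA) = 0.196/(1.30·7.50) = 0.02010 K/W
  R_fireclay brick = L/(kA) = 0.211/(1.13·7.50) = 0.02490 K/W
  R_conv,out = 1/(hA) = 1/(20.4·7.50) = 0.006536 K/W
ΣR = 0.02010 + 0.02490 + 0.006536 = 0.05154 K/W
Q = ΔT/ΣR = (1060 °C − 27.9 °C)/0.05154 = 20000 W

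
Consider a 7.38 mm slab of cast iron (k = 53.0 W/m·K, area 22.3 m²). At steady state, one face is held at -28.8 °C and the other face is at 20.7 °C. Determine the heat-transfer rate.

Q = kA·ΔT/L = 53.0 × 22.3 × |-28.8 °C − 20.7 °C| / 0.00738 = 7.93×10^6 W

Q = 7930 kW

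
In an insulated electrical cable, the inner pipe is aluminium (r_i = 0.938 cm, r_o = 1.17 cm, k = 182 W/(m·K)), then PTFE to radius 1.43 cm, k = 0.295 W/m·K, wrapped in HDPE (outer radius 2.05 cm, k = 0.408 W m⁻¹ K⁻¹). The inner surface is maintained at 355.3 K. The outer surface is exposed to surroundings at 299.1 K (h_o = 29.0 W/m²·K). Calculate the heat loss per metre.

Resistance network (inner→outer):
  R'_aluminium = ln(0.0117/0.00938)/(2πk) = 0.2210/(2π·182) = 1.933×10^-4 m·K/W
  R'_PTFE = ln(0.0143/0.0117)/(2πk) = 0.2007/(2π·0.295) = 0.1083 m·K/W
  R'_HDPE = ln(0.0205/0.0143)/(2πk) = 0.3602/(2π·0.408) = 0.1405 m·K/W
  R'_conv,out = 1/(2πr h) = 1/(2π·0.0205·29.0) = 0.2677 m·K/W
ΣR = 1.933×10^-4 + 0.1083 + 0.1405 + 0.2677 = 0.5167 m·K/W
Q' = ΔT/ΣR = (355.3 K − 299.1 K)/0.5167 = 109 W/m

Q' = 109 W/m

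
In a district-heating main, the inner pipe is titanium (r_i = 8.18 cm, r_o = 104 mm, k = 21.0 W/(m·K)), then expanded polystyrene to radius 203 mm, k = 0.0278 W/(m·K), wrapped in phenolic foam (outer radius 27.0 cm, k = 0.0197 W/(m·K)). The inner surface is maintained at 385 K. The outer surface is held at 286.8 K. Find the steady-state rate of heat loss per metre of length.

Series thermal resistances, inner to outer:
  R'_titanium = ln(0.104/0.0818)/(2πk) = 0.2401/(2π·21.0) = 0.001820 m·K/W
  R'_expanded polystyrene = ln(0.203/0.104)/(2πk) = 0.6688/(2π·0.0278) = 3.829 m·K/W
  R'_phenolic foam = ln(0.270/0.203)/(2πk) = 0.2852/(2π·0.0197) = 2.304 m·K/W
ΣR = 0.001820 + 3.829 + 2.304 = 6.135 m·K/W
Q' = ΔT/ΣR = (385 K − 286.8 K)/6.135 = 16.0 W/m

Q' = 16.0 W/m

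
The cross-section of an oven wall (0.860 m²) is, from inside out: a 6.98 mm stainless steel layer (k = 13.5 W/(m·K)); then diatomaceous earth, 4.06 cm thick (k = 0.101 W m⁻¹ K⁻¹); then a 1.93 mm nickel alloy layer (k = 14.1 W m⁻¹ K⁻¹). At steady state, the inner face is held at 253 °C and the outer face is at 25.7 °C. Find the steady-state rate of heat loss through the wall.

Q = 485 W

Treat each layer as a resistance in series:
  R_stainless steel = L/(kA) = 0.00698/(13.5·0.860) = 6.012×10^-4 K/W
  R_diatomaceous earth = L/(kA) = 0.0406/(0.101·0.860) = 0.4674 K/W
  R_nickel alloy = L/(kA) = 0.00193/(14.1·0.860) = 1.592×10^-4 K/W
ΣR = 6.012×10^-4 + 0.4674 + 1.592×10^-4 = 0.4682 K/W
Q = ΔT/ΣR = (253 °C − 25.7 °C)/0.4682 = 485 W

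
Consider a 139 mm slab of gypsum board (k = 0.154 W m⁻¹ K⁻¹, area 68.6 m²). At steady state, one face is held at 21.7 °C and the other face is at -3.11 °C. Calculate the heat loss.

Q = 1890 W

Q = kA·ΔT/L = 0.154 × 68.6 × |21.7 °C − -3.11 °C| / 0.139 = 1890 W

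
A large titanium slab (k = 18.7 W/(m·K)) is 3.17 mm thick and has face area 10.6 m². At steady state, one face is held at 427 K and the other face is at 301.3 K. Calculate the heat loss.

Q = 7.86×10^6 W

Q = kA·ΔT/L = 18.7 × 10.6 × |427 K − 301.3 K| / 0.00317 = 7.86×10^6 W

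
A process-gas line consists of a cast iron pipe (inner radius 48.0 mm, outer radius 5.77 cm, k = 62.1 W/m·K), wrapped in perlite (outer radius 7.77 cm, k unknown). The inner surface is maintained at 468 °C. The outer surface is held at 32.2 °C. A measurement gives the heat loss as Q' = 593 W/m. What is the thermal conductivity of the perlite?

ΣR = ΔT/Q' = |468 − 32.2|/593 = 0.7349 m·K/W
Known resistances:
  R'_cast iron = ln(0.0577/0.0480)/(2πk) = 0.1841/(2π·62.1) = 4.717×10^-4 m·K/W
R_perlite = ΣR − ΣR_known = 0.7349 − 4.717×10^-4 = 0.7344 m·K/W
ln(r₂/r₁)/(2πk) = 0.7344 ⇒ k = 0.2976/(2π·0.7344) = 0.0645 W/m·K

k = 0.0645 W/m·K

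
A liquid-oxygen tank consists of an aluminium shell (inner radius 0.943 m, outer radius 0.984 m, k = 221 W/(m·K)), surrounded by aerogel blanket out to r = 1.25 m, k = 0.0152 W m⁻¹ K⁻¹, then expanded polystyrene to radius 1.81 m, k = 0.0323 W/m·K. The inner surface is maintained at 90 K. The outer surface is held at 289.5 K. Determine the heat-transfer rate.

Q = 115 W

Resistance network (inner→outer):
  R_aluminium = (1/0.943 − 1/0.984)/(4πk) = 0.04419/(4π·221) = 1.591×10^-5 K/W
  R_aerogel blanket = (1/0.984 − 1/1.25)/(4πk) = 0.2163/(4π·0.0152) = 1.132 K/W
  R_expanded polystyrene = (1/1.25 − 1/1.81)/(4πk) = 0.2475/(4π·0.0323) = 0.6098 K/W
ΣR = 1.591×10^-5 + 1.132 + 0.6098 = 1.742 K/W
Q = ΔT/ΣR = (90 K − 289.5 K)/1.742 = -115 W
(Negative Q ⇒ heat flows inward; heat gain = 115 W.)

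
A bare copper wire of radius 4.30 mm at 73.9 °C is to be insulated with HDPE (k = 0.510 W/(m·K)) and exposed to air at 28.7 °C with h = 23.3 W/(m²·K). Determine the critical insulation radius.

For a cylinder, r_cr = k_ins/h = 0.510/23.3 = 0.0219 m = 2.19 cm

r_cr = 2.19 cm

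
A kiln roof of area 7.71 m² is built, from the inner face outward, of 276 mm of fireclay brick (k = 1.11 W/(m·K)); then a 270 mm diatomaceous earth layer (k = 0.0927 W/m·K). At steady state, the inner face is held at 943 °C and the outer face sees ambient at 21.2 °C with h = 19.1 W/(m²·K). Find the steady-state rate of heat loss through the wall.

Q = 2210 W

Series thermal resistances, inner to outer:
  R_fireclay brick = L/(kA) = 0.276/(1.11·7.71) = 0.03225 K/W
  R_diatomaceous earth = L/(kA) = 0.270/(0.0927·7.71) = 0.3778 K/W
  R_conv,out = 1/(hA) = 1/(19.1·7.71) = 0.006791 K/W
ΣR = 0.03225 + 0.3778 + 0.006791 = 0.4168 K/W
Q = ΔT/ΣR = (943 °C − 21.2 °C)/0.4168 = 2210 W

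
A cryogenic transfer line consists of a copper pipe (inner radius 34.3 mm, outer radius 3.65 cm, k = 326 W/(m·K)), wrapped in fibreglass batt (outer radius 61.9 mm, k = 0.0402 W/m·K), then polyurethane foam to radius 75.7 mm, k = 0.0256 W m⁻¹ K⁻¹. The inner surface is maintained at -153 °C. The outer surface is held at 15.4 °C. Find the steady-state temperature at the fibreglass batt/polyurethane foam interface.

T = -47.6 °C

Series thermal resistances, inner to outer:
  R'_copper = ln(0.0365/0.0343)/(2πk) = 0.06217/(2π·326) = 3.035×10^-5 m·K/W
  R'_fibreglass batt = ln(0.0619/0.0365)/(2πk) = 0.5282/(2π·0.0402) = 2.091 m·K/W
  R'_polyurethane foam = ln(0.0757/0.0619)/(2πk) = 0.2013/(2π·0.0256) = 1.251 m·K/W
ΣR = 3.035×10^-5 + 2.091 + 1.251 = 3.342 m·K/W
Q' = ΔT/ΣR = (-153 °C − 15.4 °C)/3.342 = -50.39 W/m
From the inner boundary to the fibreglass batt/polyurethane foam interface, ΣR_partial = 2.091 m·K/W.
T_interface = T_in − Q'·ΣR_partial = -153 °C − (-50.39)(2.091) = -47.6 °C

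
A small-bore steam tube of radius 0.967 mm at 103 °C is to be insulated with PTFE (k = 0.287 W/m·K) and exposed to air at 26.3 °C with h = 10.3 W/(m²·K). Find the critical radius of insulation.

r_cr = 2.79 cm

For a cylinder, r_cr = k_ins/h = 0.287/10.3 = 0.0279 m = 2.79 cm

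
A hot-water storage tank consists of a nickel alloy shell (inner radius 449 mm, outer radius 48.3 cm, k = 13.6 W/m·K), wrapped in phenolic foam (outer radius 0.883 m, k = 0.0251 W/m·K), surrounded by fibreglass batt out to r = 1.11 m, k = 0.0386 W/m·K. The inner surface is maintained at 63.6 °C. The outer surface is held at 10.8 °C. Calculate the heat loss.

Series thermal resistances, inner to outer:
  R_nickel alloy = (1/0.449 − 1/0.483)/(4πk) = 0.1568/(4π·13.6) = 9.174×10^-4 K/W
  R_phenolic foam = (1/0.483 − 1/0.883)/(4πk) = 0.9379/(4π·0.0251) = 2.974 K/W
  R_fibreglass batt = (1/0.883 − 1/1.11)/(4πk) = 0.2316/(4π·0.0386) = 0.4775 K/W
ΣR = 9.174×10^-4 + 2.974 + 0.4775 = 3.452 K/W
Q = ΔT/ΣR = (63.6 °C − 10.8 °C)/3.452 = 15.3 W

Q = 15.3 W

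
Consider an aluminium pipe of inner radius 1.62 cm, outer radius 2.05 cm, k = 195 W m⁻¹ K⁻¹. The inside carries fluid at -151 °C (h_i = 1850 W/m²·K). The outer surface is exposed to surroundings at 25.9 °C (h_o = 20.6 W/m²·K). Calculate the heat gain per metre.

Treat each layer as a resistance in series:
  R'_conv,in = 1/(2πr h) = 1/(2π·0.0162·1850) = 0.005310 m·K/W
  R'_aluminium = ln(0.0205/0.0162)/(2πk) = 0.2354/(2π·195) = 1.921×10^-4 m·K/W
  R'_conv,out = 1/(2πr h) = 1/(2π·0.0205·20.6) = 0.3769 m·K/W
ΣR = 0.005310 + 1.921×10^-4 + 0.3769 = 0.3824 m·K/W
Q' = ΔT/ΣR = (-151 °C − 25.9 °C)/0.3824 = -463 W/m
(Negative Q' ⇒ heat flows inward; heat gain = 463 W/m.)

Q' = 463 W/m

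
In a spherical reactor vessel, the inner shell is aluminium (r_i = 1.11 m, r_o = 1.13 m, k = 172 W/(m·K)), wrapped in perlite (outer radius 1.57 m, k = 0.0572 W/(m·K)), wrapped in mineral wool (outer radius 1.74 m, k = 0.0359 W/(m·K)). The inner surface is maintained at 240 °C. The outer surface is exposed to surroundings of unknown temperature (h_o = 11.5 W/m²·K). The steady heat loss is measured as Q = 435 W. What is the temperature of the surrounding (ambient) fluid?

T_out = 28.9 °C

Series resistances:
  R_aluminium = (1/1.11 − 1/1.13)/(4πk) = 0.01595/(4π·172) = 7.377×10^-6 K/W
  R_perlite = (1/1.13 − 1/1.57)/(4πk) = 0.2480/(4π·0.0572) = 0.3450 K/W
  R_mineral wool = (1/1.57 − 1/1.74)/(4πk) = 0.06223/(4π·0.0359) = 0.1379 K/W
  R_conv,out = 1/(4πr²h) = 1/(4π·1.74²·11.5) = 0.002286 K/W
ΣR = 0.4853 K/W
ΔT = Q·ΣR = 435 × 0.4853 = 211.1 K
Heat flows outward, so T_out = T_in − ΔT = 240 − 211.1 = 28.9 °C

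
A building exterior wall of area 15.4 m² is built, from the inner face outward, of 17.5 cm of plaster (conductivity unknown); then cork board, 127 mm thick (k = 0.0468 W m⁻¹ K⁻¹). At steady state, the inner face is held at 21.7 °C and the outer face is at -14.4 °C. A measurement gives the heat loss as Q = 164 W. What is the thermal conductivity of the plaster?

ΣR = ΔT/Q = |21.7 − -14.4|/164 = 0.2201 K/W
Known resistances:
  R_cork board = L/(kA) = 0.127/(0.0468·15.4) = 0.1762 K/W
R_plaster = ΣR − ΣR_known = 0.2201 − 0.1762 = 0.04390 K/W
L/(kA) = 0.04390 ⇒ k = 0.175/(0.04390·15.4) = 0.259 W/m·K

k = 0.259 W/m·K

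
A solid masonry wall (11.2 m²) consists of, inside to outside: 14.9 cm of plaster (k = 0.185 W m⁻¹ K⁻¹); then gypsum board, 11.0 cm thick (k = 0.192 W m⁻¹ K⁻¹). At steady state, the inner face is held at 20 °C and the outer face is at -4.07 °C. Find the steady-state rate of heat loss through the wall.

Series thermal resistances, inner to outer:
  R_plaster = L/(kA) = 0.149/(0.185·11.2) = 0.07191 K/W
  R_gypsum board = L/(kA) = 0.110/(0.192·11.2) = 0.05115 K/W
ΣR = 0.07191 + 0.05115 = 0.1231 K/W
Q = ΔT/ΣR = (20 °C − -4.07 °C)/0.1231 = 196 W

Q = 196 W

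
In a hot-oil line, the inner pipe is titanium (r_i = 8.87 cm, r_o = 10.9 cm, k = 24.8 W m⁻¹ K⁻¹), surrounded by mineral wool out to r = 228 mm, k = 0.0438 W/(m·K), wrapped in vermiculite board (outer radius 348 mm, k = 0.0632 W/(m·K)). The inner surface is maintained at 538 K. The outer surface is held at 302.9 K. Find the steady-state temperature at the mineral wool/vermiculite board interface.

Treat each layer as a resistance in series:
  R'_titanium = ln(0.109/0.0887)/(2πk) = 0.2061/(2π·24.8) = 0.001323 m·K/W
  R'_mineral wool = ln(0.228/0.109)/(2πk) = 0.7380/(2π·0.0438) = 2.682 m·K/W
  R'_vermiculite board = ln(0.348/0.228)/(2πk) = 0.4229/(2π·0.0632) = 1.065 m·K/W
ΣR = 0.001323 + 2.682 + 1.065 = 3.748 m·K/W
Q' = ΔT/ΣR = (538 K − 302.9 K)/3.748 = 62.73 W/m
From the inner boundary to the mineral wool/vermiculite board interface, ΣR_partial = 2.683 m·K/W.
T_interface = T_in − Q'·ΣR_partial = 538 K − (62.73)(2.683) = 369.7 K

T = 369.7 K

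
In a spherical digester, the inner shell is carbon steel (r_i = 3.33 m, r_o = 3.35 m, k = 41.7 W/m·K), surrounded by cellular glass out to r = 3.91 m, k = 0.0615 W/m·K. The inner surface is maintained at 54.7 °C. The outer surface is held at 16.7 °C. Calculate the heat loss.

Series thermal resistances, inner to outer:
  R_carbon steel = (1/3.33 − 1/3.35)/(4πk) = 0.001793/(4π·41.7) = 3.421×10^-6 K/W
  R_cellular glass = (1/3.35 − 1/3.91)/(4πk) = 0.04275/(4π·0.0615) = 0.05532 K/W
ΣR = 3.421×10^-6 + 0.05532 = 0.05532 K/W
Q = ΔT/ΣR = (54.7 °C − 16.7 °C)/0.05532 = 687 W

Q = 687 W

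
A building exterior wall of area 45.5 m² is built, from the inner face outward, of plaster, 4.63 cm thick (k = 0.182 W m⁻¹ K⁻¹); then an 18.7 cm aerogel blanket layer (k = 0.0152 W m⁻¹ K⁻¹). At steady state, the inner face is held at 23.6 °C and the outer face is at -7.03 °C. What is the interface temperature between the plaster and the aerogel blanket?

T = 23.0 °C

Series thermal resistances, inner to outer:
  R_plaster = L/(kA) = 0.0463/(0.182·45.5) = 0.005591 K/W
  R_aerogel blanket = L/(kA) = 0.187/(0.0152·45.5) = 0.2704 K/W
ΣR = 0.005591 + 0.2704 = 0.2760 K/W
Q = ΔT/ΣR = (23.6 °C − -7.03 °C)/0.2760 = 111.0 W
From the inner boundary to the plaster/aerogel blanket interface, ΣR_partial = 0.005591 K/W.
T_interface = T_in − Q·ΣR_partial = 23.6 °C − (111.0)(0.005591) = 23.0 °C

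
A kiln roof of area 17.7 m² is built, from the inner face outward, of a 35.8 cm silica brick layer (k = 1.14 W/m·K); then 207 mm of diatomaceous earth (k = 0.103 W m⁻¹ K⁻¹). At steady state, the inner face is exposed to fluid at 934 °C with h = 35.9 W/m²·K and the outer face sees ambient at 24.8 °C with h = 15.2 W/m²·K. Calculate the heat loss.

Q = 6660 W

Resistance network (inner→outer):
  R_conv,in = 1/(hA) = 1/(35.9·17.7) = 0.001574 K/W
  R_silica brick = L/(kA) = 0.358/(1.14·17.7) = 0.01774 K/W
  R_diatomaceous earth = L/(kA) = 0.207/(0.103·17.7) = 0.1135 K/W
  R_conv,out = 1/(hA) = 1/(15.2·17.7) = 0.003717 K/W
ΣR = 0.001574 + 0.01774 + 0.1135 + 0.003717 = 0.1365 K/W
Q = ΔT/ΣR = (934 °C − 24.8 °C)/0.1365 = 6660 W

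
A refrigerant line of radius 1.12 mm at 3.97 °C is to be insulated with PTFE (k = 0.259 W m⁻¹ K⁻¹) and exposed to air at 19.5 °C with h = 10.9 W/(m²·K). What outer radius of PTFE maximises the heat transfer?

r_cr = 2.38 cm

For a cylinder, r_cr = k_ins/h = 0.259/10.9 = 0.0238 m = 2.38 cm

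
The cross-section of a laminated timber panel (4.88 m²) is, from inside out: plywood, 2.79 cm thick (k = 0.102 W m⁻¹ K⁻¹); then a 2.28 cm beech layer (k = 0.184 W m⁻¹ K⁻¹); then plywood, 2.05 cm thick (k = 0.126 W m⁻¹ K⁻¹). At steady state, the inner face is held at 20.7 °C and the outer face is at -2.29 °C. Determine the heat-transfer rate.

Q = 200 W

Series thermal resistances, inner to outer:
  R_plywood = L/(kA) = 0.0279/(0.102·4.88) = 0.05605 K/W
  R_beech = L/(kA) = 0.0228/(0.184·4.88) = 0.02539 K/W
  R_plywood = L/(kA) = 0.0205/(0.126·4.88) = 0.03334 K/W
ΣR = 0.05605 + 0.02539 + 0.03334 = 0.1148 K/W
Q = ΔT/ΣR = (20.7 °C − -2.29 °C)/0.1148 = 200 W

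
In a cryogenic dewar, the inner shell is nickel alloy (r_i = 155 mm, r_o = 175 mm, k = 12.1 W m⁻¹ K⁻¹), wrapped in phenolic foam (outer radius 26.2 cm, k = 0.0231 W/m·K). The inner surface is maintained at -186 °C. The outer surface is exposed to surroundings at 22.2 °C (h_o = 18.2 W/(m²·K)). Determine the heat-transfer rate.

Q = 31.5 W

Series thermal resistances, inner to outer:
  R_nickel alloy = (1/0.155 − 1/0.175)/(4πk) = 0.7373/(4π·12.1) = 0.004849 K/W
  R_phenolic foam = (1/0.175 − 1/0.262)/(4πk) = 1.897/(4π·0.0231) = 6.537 K/W
  R_conv,out = 1/(4πr²h) = 1/(4π·0.262²·18.2) = 0.06370 K/W
ΣR = 0.004849 + 6.537 + 0.06370 = 6.606 K/W
Q = ΔT/ΣR = (-186 °C − 22.2 °C)/6.606 = -31.5 W
(Negative Q ⇒ heat flows inward; heat gain = 31.5 W.)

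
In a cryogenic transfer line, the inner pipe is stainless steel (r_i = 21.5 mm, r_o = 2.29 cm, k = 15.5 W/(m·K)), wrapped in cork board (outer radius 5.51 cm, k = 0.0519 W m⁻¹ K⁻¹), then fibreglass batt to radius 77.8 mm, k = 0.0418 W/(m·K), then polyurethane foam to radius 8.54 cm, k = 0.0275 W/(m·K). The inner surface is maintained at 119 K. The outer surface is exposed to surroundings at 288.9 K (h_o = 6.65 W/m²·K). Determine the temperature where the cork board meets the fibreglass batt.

T = 213.8 K

Treat each layer as a resistance in series:
  R'_stainless steel = ln(0.0229/0.0215)/(2πk) = 0.06308/(2π·15.5) = 6.478×10^-4 m·K/W
  R'_cork board = ln(0.0551/0.0229)/(2πk) = 0.8780/(2π·0.0519) = 2.692 m·K/W
  R'_fibreglass batt = ln(0.0778/0.0551)/(2πk) = 0.3450/(2π·0.0418) = 1.314 m·K/W
  R'_polyurethane foam = ln(0.0854/0.0778)/(2πk) = 0.09320/(2π·0.0275) = 0.5394 m·K/W
  R'_conv,out = 1/(2πr h) = 1/(2π·0.0854·6.65) = 0.2802 m·K/W
ΣR = 6.478×10^-4 + 2.692 + 1.314 + 0.5394 + 0.2802 = 4.826 m·K/W
Q' = ΔT/ΣR = (119 K − 288.9 K)/4.826 = -35.21 W/m
From the inner boundary to the cork board/fibreglass batt interface, ΣR_partial = 2.693 m·K/W.
T_interface = T_in − Q'·ΣR_partial = 119 K − (-35.21)(2.693) = 213.8 K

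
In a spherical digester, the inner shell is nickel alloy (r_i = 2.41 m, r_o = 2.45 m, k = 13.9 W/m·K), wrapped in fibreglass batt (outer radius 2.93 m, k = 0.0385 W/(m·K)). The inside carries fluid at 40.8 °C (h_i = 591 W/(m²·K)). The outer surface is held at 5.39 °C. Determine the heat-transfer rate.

Series thermal resistances, inner to outer:
  R_conv,in = 1/(4πr²h) = 1/(4π·2.41²·591) = 2.318×10^-5 K/W
  R_nickel alloy = (1/2.41 − 1/2.45)/(4πk) = 0.006774/(4π·13.9) = 3.878×10^-5 K/W
  R_fibreglass batt = (1/2.45 − 1/2.93)/(4πk) = 0.06687/(4π·0.0385) = 0.1382 K/W
ΣR = 2.318×10^-5 + 3.878×10^-5 + 0.1382 = 0.1383 K/W
Q = ΔT/ΣR = (40.8 °C − 5.39 °C)/0.1383 = 256 W

Q = 256 W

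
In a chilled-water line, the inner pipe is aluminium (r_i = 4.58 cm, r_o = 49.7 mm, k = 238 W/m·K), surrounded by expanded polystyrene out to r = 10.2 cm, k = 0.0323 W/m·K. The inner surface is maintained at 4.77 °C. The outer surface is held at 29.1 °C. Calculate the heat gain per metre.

Resistance network (inner→outer):
  R'_aluminium = ln(0.0497/0.0458)/(2πk) = 0.08172/(2π·238) = 5.465×10^-5 m·K/W
  R'_expanded polystyrene = ln(0.102/0.0497)/(2πk) = 0.7190/(2π·0.0323) = 3.543 m·K/W
ΣR = 5.465×10^-5 + 3.543 = 3.543 m·K/W
Q' = ΔT/ΣR = (4.77 °C − 29.1 °C)/3.543 = -6.87 W/m
(Negative Q' ⇒ heat flows inward; heat gain = 6.87 W/m.)

Q' = 6.87 W/m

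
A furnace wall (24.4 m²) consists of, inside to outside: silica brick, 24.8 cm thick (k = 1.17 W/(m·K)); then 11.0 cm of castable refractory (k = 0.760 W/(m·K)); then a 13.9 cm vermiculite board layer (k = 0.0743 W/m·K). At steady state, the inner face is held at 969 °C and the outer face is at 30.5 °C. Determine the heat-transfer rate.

Resistance network (inner→outer):
  R_silica brick = L/(kA) = 0.248/(1.17·24.4) = 0.008687 K/W
  R_castable refractory = L/(kA) = 0.110/(0.760·24.4) = 0.005932 K/W
  R_vermiculite board = L/(kA) = 0.139/(0.0743·24.4) = 0.07667 K/W
ΣR = 0.008687 + 0.005932 + 0.07667 = 0.09129 K/W
Q = ΔT/ΣR = (969 °C − 30.5 °C)/0.09129 = 10300 W

Q = 10.3 kW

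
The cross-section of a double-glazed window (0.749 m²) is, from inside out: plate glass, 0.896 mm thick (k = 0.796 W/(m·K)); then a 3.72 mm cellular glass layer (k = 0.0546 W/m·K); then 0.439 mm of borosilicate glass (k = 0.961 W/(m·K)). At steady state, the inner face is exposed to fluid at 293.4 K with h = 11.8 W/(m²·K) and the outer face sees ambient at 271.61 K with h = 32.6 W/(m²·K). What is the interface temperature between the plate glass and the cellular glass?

Series thermal resistances, inner to outer:
  R_conv,in = 1/(hA) = 1/(11.8·0.749) = 0.1131 K/W
  R_plate glass = L/(kA) = 8.96×10^-4/(0.796·0.749) = 0.001503 K/W
  R_cellular glass = L/(kA) = 0.00372/(0.0546·0.749) = 0.09096 K/W
  R_borosilicate glass = L/(kA) = 4.39×10^-4/(0.961·0.749) = 6.099×10^-4 K/W
  R_conv,out = 1/(hA) = 1/(32.6·0.749) = 0.04095 K/W
ΣR = 0.1131 + 0.001503 + 0.09096 + 6.099×10^-4 + 0.04095 = 0.2471 K/W
Q = ΔT/ΣR = (293.4 K − 271.61 K)/0.2471 = 88.18 W
From the inner boundary to the plate glass/cellular glass interface, ΣR_partial = 0.1146 K/W.
T_interface = T_in − Q·ΣR_partial = 293.4 K − (88.18)(0.1146) = 283.3 K

T = 283.3 K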